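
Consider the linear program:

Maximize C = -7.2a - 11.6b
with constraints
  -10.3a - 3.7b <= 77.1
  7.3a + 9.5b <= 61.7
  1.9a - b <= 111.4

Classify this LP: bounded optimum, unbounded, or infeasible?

Vertices and C = -7.2a - 11.6b:
  (-4367/322, 5447/322) → C = -79357/805
  (33508/1733, -129391/1733) → C = 1259678/1733
  (22400/507, -69599/2535) → C = 4742/12675
The feasible region has finitely many vertices and no improving ray; the maximum is 1259678/1733 at (33508/1733, -129391/1733).

bounded optimum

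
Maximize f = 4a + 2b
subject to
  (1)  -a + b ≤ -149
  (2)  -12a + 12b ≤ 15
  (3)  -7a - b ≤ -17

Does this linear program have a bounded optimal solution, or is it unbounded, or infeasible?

From the feasible point (83/4, -513/4), moving in the direction (1, 1) keeps every constraint satisfied while f increases without bound.

unbounded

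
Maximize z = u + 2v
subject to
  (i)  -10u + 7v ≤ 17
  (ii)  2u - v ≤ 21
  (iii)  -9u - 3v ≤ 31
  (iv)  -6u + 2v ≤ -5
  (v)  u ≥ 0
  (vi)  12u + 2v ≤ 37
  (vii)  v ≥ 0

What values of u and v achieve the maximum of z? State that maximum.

u = 7/3, v = 9/2, maximum z = 34/3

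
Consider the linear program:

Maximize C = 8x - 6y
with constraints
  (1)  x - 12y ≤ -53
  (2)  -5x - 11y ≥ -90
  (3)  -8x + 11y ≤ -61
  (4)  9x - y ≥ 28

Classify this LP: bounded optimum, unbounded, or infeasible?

infeasible

The boundaries x - 12y = -53 and -5x - 11y = -90 meet at (7, 5), but that point violates -8x + 11y ≤ -61. Every candidate vertex is excluded by some other constraint, so the feasible region is empty.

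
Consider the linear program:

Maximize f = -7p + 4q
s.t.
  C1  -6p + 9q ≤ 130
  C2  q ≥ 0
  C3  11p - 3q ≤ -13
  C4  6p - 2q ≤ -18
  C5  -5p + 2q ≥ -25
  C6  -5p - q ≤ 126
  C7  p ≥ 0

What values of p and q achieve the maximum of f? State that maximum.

Extreme points and f = -7p + 4q:
  (7/3, 16) → f = 143/3
  (0, 130/9) → f = 520/9
  (0, 9) → f = 36

The optimum lies where -6p + 9q = 130 and p = 0.
Solving simultaneously gives p = 0, q = 130/9.

p = 0, q = 130/9, maximum f = 520/9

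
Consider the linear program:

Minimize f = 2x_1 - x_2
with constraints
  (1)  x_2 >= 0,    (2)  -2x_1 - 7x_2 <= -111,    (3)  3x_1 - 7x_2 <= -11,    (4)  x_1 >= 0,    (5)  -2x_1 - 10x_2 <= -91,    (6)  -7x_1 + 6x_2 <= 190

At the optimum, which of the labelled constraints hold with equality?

(4) and (6)

Corner points and f = 2x_1 - x_2:
  (20, 71/7) → f = 209/7
  (0, 111/7) → f = -111/7
  (0, 95/3) → f = -95/3
The feasible region is unbounded (it extends along (7, 3), (6, 7)), but f strictly increases along every unbounded feasible direction, so there is no improving ray and the minimum is attained at a vertex.

The minimum is at (0, 95/3). Substituting into each constraint, equality holds for (4) and (6); the remaining constraints have slack.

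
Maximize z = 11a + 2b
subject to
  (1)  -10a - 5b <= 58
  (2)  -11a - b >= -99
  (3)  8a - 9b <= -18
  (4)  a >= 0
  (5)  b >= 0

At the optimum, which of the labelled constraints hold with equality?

(2) and (4)

Corner points and z = 11a + 2b:
  (873/107, 990/107) → z = 11583/107
  (0, 99) → z = 198
  (0, 2) → z = 4

The maximum is at (0, 99). Substituting into each constraint, equality holds for (2) and (4); the remaining constraints have slack.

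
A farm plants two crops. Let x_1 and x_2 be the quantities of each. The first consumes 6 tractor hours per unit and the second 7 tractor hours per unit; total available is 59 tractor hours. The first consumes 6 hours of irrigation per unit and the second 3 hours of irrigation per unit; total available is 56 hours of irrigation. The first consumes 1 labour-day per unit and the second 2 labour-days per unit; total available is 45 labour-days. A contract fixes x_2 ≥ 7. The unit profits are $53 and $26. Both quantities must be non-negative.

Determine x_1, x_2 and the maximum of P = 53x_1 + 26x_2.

x_1 = 5/3, x_2 = 7, maximum P = 811/3

Feasible corners and P = 53x_1 + 26x_2:
  (0, 59/7) → P = 1534/7
  (0, 7) → P = 182
  (5/3, 7) → P = 811/3

At the optimal vertex, 6x_1 + 7x_2 = 59 and x_2 = 7.
Solving simultaneously gives x_1 = 5/3, x_2 = 7.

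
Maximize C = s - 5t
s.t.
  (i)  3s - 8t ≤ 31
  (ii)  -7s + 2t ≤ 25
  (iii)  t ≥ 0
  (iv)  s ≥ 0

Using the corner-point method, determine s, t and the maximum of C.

Corner points and C = s - 5t:
  (31/3, 0) → C = 31/3
  (0, 25/2) → C = -125/2
  (0, 0) → C = 0
The feasible region is unbounded (it extends along (2, 7), (8, 3)), but C strictly decreases along every unbounded feasible direction, so there is no improving ray and the maximum is attained at a vertex.

s = 31/3, t = 0, maximum C = 31/3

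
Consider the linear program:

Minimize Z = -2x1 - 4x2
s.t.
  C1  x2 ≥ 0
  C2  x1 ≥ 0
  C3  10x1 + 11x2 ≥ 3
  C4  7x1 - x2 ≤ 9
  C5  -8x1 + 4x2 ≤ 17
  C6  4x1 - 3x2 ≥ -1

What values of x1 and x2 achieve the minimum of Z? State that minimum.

At the optimal vertex, 7x1 - x2 = 9 and 4x1 - 3x2 = -1.
Solving simultaneously gives x1 = 28/17, x2 = 43/17.

x1 = 28/17, x2 = 43/17, minimum Z = -228/17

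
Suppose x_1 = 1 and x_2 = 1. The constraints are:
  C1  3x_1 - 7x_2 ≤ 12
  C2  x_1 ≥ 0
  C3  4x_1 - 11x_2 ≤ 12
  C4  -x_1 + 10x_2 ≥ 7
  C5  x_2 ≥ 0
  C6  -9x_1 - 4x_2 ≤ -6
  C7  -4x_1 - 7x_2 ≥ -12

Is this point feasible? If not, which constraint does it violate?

C1: -4 ≤ 12 ✓
C2: 1 ≥ 0 ✓
C3: -7 ≤ 12 ✓
C4: 9 ≥ 7 ✓
C5: 1 ≥ 0 ✓
C6: -13 ≤ -6 ✓
C7: -11 ≥ -12 ✓

feasible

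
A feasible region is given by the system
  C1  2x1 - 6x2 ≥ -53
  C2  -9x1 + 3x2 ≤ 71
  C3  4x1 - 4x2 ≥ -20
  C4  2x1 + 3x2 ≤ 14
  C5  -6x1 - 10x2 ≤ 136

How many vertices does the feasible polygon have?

Intersecting each pair of boundary lines and keeping only the points that satisfy every inequality leaves:
  (-28/3, -13/3)
  (-559/54, -133/18)
  (-1/5, 24/5)
  (274, -178)

4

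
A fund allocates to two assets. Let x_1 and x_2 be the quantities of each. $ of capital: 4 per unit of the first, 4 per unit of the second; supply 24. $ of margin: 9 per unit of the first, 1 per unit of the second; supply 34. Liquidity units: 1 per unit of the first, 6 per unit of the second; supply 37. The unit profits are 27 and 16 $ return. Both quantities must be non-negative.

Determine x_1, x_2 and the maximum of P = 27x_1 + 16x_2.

x_1 = 7/2, x_2 = 5/2, maximum P = 269/2

Feasible corners and P = 27x_1 + 16x_2:
  (0, 0) → P = 0
  (0, 6) → P = 96
  (34/9, 0) → P = 102
  (7/2, 5/2) → P = 269/2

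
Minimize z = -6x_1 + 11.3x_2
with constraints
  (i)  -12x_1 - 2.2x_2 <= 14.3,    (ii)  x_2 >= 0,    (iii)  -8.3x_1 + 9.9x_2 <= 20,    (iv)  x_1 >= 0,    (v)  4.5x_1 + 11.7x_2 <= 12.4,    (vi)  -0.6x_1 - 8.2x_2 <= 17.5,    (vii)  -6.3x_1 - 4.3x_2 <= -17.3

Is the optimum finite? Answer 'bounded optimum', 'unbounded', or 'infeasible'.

bounded optimum

Vertices and z = -6x_1 + 11.3x_2:
  (124/45, 0) → z = -248/15
  (173/63, 0) → z = -346/21
  (14909/5436, 3/604) → z = -297163/18120
The feasible region has finitely many vertices and no improving ray; the minimum is -248/15 at (124/45, 0).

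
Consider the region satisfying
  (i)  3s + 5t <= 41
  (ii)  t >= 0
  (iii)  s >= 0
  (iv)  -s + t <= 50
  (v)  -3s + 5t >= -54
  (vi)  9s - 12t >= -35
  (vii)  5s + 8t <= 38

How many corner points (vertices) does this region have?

4

Pairwise boundary intersections that survive every other constraint:
  (0, 0)
  (38/5, 0)
  (0, 35/12)
  (4/3, 47/12)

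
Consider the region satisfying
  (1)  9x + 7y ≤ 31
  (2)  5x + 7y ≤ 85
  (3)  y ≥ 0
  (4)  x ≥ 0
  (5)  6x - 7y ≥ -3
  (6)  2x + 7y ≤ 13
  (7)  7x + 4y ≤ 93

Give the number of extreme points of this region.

5

Pairwise boundary intersections that survive every other constraint:
  (31/9, 0)
  (18/7, 55/49)
  (0, 0)
  (0, 3/7)
  (5/4, 3/2)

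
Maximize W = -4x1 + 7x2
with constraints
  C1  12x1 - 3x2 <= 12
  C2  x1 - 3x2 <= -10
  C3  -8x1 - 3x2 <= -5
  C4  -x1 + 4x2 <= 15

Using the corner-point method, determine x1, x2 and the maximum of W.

Corner points and W = -4x1 + 7x2:
  (2, 4) → W = 20
  (31/15, 64/15) → W = 108/5
  (-5/9, 85/27) → W = 655/27
  (-5/7, 25/7) → W = 195/7

x1 = -5/7, x2 = 25/7, maximum W = 195/7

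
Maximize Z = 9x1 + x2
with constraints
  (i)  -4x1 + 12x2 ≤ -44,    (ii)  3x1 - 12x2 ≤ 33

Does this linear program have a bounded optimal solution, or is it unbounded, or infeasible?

From the feasible point (11, 0), moving in the direction (12, 4) keeps every constraint satisfied while Z increases without bound.

unbounded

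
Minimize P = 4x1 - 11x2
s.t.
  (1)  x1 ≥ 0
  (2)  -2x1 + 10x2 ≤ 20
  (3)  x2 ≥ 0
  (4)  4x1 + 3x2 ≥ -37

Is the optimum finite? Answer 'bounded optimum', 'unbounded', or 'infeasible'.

Feasible corners and P = 4x1 - 11x2:
  (0, 2) → P = -22
  (0, 0) → P = 0
The feasible region has finitely many vertices and no improving ray; the minimum is -22 at (0, 2).

bounded optimum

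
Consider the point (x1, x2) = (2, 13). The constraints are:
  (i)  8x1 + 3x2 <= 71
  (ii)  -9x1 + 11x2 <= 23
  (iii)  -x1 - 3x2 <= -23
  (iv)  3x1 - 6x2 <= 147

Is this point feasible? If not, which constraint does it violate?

not feasible — violates (ii)

Constraint (ii): -9x1 + 11x2 = 125, which is not ≤ 23. All other constraints are satisfied.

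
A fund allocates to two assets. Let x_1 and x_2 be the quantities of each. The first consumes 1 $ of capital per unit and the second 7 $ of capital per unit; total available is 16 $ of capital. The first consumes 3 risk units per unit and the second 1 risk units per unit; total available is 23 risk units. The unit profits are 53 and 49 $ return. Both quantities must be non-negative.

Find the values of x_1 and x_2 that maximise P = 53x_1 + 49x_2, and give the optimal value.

The optimum lies where x_1 + 7x_2 = 16 and 3x_1 + x_2 = 23.
Solving simultaneously gives x_1 = 29/4, x_2 = 5/4.

x_1 = 29/4, x_2 = 5/4, maximum P = 891/2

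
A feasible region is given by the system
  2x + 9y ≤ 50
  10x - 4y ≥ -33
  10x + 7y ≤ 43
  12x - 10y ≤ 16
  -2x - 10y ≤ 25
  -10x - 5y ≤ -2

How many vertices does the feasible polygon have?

5

Intersecting each pair of boundary lines and keeping only the points that satisfy every inequality leaves:
  (-97/98, 283/49)
  (37/76, 207/38)
  (-157/90, 35/9)
  (271/92, 89/46)
  (5/8, -17/20)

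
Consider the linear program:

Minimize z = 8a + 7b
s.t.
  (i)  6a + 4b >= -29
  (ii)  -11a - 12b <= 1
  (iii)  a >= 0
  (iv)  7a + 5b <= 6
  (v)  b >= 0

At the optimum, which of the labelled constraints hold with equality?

Feasible corners and z = 8a + 7b:
  (0, 6/5) → z = 42/5
  (0, 0) → z = 0
  (6/7, 0) → z = 48/7

The minimum is at (0, 0). Substituting into each constraint, equality holds for (iii) and (v); the remaining constraints have slack.

(iii) and (v)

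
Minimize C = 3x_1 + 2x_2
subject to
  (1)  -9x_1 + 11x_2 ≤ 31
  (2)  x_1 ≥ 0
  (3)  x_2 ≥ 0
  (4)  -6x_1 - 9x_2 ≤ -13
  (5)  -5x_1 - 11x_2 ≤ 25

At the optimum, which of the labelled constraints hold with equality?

(2) and (4)

Vertices and C = 3x_1 + 2x_2:
  (0, 31/11) → C = 62/11
  (0, 13/9) → C = 26/9
  (13/6, 0) → C = 13/2
The feasible region is unbounded (it extends along (11, 9), (1, 0)), but C strictly increases along every unbounded feasible direction, so there is no improving ray and the minimum is attained at a vertex.

The minimum is at (0, 13/9). Substituting into each constraint, equality holds for (2) and (4); the remaining constraints have slack.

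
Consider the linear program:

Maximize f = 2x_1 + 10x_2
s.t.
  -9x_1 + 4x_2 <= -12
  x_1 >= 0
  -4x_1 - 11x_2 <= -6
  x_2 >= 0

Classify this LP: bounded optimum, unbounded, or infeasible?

From the feasible point (156/115, 6/115), moving in the direction (4, 9) keeps every constraint satisfied while f increases without bound.

unbounded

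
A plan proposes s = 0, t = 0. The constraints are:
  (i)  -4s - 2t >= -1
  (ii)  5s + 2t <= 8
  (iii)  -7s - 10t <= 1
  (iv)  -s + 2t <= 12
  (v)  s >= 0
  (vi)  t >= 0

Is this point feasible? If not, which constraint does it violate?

(i): 0 ≥ -1 ✓
(ii): 0 ≤ 8 ✓
(iii): 0 ≤ 1 ✓
(iv): 0 ≤ 12 ✓
(v): 0 ≥ 0 ✓
(vi): 0 ≥ 0 ✓

feasible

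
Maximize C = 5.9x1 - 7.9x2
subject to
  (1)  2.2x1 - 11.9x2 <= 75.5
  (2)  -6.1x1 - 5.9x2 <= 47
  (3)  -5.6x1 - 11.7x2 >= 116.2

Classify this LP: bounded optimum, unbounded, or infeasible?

infeasible

The boundaries 2.2x1 - 11.9x2 = 75.5 and -6.1x1 - 5.9x2 = 47 meet at (-11385/8557, -56395/8557), but that point violates -5.6x1 - 11.7x2 ≥ 116.2. Every candidate vertex is excluded by some other constraint, so the feasible region is empty.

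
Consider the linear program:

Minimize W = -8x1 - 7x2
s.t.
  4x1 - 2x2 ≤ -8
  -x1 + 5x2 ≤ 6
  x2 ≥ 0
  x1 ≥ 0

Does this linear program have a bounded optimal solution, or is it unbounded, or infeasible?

infeasible

The boundaries 4x1 - 2x2 = -8 and -x1 + 5x2 = 6 meet at (-14/9, 8/9), but that point violates x1 ≥ 0. Every candidate vertex is excluded by some other constraint, so the feasible region is empty.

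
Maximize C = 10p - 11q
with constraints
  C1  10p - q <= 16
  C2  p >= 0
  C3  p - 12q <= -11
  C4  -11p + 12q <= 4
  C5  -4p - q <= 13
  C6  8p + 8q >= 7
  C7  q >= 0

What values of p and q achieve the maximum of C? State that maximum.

p = 29/17, q = 18/17, maximum C = 92/17

Vertices and C = 10p - 11q:
  (29/17, 18/17) → C = 92/17
  (196/109, 216/109) → C = -416/109
  (7/10, 39/40) → C = -149/40

The optimum lies where 10p - q = 16 and p - 12q = -11.
Solving simultaneously gives p = 29/17, q = 18/17.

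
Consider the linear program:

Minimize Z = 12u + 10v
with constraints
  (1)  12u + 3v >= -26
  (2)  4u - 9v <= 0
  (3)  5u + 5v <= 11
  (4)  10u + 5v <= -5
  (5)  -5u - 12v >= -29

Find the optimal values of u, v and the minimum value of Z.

u = -39/20, v = -13/15, minimum Z = -481/15

Vertices and Z = 12u + 10v:
  (-39/20, -13/15) → Z = -481/15
  (-133/43, 478/129) → Z = -8/129
  (-9/22, -2/11) → Z = -74/11
  (-41/19, 63/19) → Z = 138/19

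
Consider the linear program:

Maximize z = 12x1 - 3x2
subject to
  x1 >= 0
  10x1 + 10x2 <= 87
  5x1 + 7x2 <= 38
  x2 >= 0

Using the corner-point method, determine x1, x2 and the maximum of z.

Feasible corners and z = 12x1 - 3x2:
  (0, 38/7) → z = -114/7
  (0, 0) → z = 0
  (38/5, 0) → z = 456/5

The optimum lies where 5x1 + 7x2 = 38 and x2 = 0.
Solving simultaneously gives x1 = 38/5, x2 = 0.

x1 = 38/5, x2 = 0, maximum z = 456/5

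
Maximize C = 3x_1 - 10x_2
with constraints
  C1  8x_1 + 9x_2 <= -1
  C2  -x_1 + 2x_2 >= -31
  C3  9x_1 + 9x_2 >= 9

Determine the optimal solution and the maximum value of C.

x_1 = 11, x_2 = -10, maximum C = 133

Vertices and C = 3x_1 - 10x_2:
  (277/25, -249/25) → C = 3321/25
  (10, -9) → C = 120
  (11, -10) → C = 133

At the optimal vertex, -x_1 + 2x_2 = -31 and 9x_1 + 9x_2 = 9.
Solving simultaneously gives x_1 = 11, x_2 = -10.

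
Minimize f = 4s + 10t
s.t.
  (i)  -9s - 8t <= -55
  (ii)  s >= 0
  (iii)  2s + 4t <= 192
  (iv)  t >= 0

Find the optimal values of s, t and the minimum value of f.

Vertices and f = 4s + 10t:
  (0, 55/8) → f = 275/4
  (55/9, 0) → f = 220/9
  (0, 48) → f = 480
  (96, 0) → f = 384

At the optimal vertex, -9s - 8t = -55 and t = 0.
Solving simultaneously gives s = 55/9, t = 0.

s = 55/9, t = 0, minimum f = 220/9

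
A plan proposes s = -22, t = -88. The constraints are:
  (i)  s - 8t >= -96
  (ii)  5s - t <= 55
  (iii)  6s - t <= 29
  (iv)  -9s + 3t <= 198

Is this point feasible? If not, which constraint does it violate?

feasible

(i): 682 ≥ -96 ✓
(ii): -22 ≤ 55 ✓
(iii): -44 ≤ 29 ✓
(iv): -66 ≤ 198 ✓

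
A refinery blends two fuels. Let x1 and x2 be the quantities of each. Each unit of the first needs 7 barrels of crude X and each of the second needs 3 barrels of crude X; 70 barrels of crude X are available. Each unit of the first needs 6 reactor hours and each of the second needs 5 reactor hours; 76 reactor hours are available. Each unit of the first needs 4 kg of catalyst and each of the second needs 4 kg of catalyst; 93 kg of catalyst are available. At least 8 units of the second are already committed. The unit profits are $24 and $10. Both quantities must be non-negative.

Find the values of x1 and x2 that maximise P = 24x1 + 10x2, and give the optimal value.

x1 = 6, x2 = 8, maximum P = 224

Vertices and P = 24x1 + 10x2:
  (0, 76/5) → P = 152
  (0, 8) → P = 80
  (6, 8) → P = 224

At the optimal vertex, 6x1 + 5x2 = 76 and x2 = 8.
Solving simultaneously gives x1 = 6, x2 = 8.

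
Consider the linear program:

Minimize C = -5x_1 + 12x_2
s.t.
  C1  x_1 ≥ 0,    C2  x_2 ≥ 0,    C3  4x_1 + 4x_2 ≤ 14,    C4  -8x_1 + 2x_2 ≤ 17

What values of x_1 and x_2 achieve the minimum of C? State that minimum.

Extreme points and C = -5x_1 + 12x_2:
  (0, 0) → C = 0
  (0, 7/2) → C = 42
  (7/2, 0) → C = -35/2

The optimum lies where x_2 = 0 and 4x_1 + 4x_2 = 14.
Solving simultaneously gives x_1 = 7/2, x_2 = 0.

x_1 = 7/2, x_2 = 0, minimum C = -35/2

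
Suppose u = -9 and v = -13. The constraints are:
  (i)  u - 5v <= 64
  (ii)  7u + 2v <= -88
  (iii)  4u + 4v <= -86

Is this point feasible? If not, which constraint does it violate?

feasible

(i): 56 ≤ 64 ✓
(ii): -89 ≤ -88 ✓
(iii): -88 ≤ -86 ✓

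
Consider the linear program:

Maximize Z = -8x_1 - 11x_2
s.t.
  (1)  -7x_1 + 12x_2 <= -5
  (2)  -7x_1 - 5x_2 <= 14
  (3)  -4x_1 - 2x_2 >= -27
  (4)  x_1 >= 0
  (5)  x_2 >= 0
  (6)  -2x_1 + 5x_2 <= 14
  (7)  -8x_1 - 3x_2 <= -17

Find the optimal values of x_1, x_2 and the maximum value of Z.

At the optimal vertex, x_2 = 0 and -8x_1 - 3x_2 = -17.
Solving simultaneously gives x_1 = 17/8, x_2 = 0.

x_1 = 17/8, x_2 = 0, maximum Z = -17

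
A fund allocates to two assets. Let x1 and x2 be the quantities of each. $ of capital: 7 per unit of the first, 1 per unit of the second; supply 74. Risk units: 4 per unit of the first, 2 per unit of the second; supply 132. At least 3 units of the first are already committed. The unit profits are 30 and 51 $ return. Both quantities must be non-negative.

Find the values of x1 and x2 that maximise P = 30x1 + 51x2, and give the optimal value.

Extreme points and P = 30x1 + 51x2:
  (74/7, 0) → P = 2220/7
  (3, 0) → P = 90
  (3, 53) → P = 2793

At the optimal vertex, 7x1 + x2 = 74 and x1 = 3.
Solving simultaneously gives x1 = 3, x2 = 53.

x1 = 3, x2 = 53, maximum P = 2793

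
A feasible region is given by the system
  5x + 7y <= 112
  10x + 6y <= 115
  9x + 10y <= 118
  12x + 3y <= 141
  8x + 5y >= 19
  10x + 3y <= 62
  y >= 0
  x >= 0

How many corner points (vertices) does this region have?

Of the 28 pairwise boundary intersections, those satisfying every inequality are:
  (266/73, 622/73)
  (0, 59/5)
  (19/8, 0)
  (0, 19/5)
  (31/5, 0)

5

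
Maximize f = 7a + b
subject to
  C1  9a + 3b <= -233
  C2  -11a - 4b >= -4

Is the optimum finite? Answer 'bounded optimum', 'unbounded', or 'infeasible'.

From the feasible point (-944/3, 2599/3), moving in the direction (3, -9) keeps every constraint satisfied while f increases without bound.

unbounded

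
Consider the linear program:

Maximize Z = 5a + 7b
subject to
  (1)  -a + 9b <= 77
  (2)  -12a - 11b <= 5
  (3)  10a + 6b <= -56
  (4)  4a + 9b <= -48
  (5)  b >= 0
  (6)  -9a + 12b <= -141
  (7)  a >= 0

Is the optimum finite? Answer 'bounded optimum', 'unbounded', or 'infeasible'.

infeasible

The boundaries -9a + 12b = -141 and a = 0 meet at (0, -47/4), but that point violates -12a - 11b ≤ 5. Every candidate vertex is excluded by some other constraint, so the feasible region is empty.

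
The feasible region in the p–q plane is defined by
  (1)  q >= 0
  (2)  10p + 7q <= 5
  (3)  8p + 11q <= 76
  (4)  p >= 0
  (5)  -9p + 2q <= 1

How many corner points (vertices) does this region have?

4

Pairwise boundary intersections that survive every other constraint:
  (1/2, 0)
  (0, 0)
  (3/83, 55/83)
  (0, 1/2)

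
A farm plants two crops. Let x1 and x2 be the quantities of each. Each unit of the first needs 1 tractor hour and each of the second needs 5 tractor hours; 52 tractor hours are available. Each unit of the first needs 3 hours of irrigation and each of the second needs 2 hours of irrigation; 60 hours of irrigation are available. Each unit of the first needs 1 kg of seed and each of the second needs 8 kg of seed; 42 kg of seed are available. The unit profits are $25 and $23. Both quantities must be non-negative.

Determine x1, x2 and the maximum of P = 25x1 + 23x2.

Feasible corners and P = 25x1 + 23x2:
  (0, 0) → P = 0
  (0, 21/4) → P = 483/4
  (20, 0) → P = 500
  (18, 3) → P = 519

x1 = 18, x2 = 3, maximum P = 519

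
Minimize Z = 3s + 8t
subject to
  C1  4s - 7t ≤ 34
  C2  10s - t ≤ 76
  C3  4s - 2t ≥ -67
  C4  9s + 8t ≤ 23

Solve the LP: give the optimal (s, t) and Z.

s = -537/20, t = -101/5, minimum Z = -4843/20

Extreme points and Z = 3s + 8t:
  (-537/20, -101/5) → Z = -4843/20
  (433/95, -214/95) → Z = -413/95
  (-49/5, 139/10) → Z = 409/5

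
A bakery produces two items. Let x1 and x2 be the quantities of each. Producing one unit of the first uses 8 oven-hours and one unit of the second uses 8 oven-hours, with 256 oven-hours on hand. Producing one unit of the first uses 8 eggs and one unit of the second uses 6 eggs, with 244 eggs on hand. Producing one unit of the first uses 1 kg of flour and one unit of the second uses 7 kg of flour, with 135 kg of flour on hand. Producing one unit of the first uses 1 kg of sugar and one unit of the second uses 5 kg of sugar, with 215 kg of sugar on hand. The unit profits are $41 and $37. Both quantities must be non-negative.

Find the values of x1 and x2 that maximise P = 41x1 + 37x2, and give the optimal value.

x1 = 26, x2 = 6, maximum P = 1288

Extreme points and P = 41x1 + 37x2:
  (0, 0) → P = 0
  (0, 135/7) → P = 4995/7
  (61/2, 0) → P = 2501/2
  (26, 6) → P = 1288
  (89/6, 103/6) → P = 3730/3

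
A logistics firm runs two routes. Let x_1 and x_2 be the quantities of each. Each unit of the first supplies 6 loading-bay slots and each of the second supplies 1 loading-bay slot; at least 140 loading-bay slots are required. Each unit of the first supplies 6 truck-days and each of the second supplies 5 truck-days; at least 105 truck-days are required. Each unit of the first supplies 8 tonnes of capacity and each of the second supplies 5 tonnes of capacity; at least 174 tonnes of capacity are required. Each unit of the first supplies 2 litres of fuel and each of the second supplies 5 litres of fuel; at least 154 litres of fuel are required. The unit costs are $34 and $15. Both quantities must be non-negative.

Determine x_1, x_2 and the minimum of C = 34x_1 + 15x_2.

Extreme points and C = 34x_1 + 15x_2:
  (0, 140) → C = 2100
  (77, 0) → C = 2618
  (39/2, 23) → C = 1008
The feasible region is unbounded (it extends along (0, 1), (1, 0)), but C strictly increases along every unbounded feasible direction, so there is no improving ray and the minimum is attained at a vertex.

x_1 = 39/2, x_2 = 23, minimum C = 1008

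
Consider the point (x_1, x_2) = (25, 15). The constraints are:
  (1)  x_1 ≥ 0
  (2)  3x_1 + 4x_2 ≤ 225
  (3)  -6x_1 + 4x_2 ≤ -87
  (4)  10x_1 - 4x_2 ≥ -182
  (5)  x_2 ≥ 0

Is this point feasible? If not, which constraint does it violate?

(1): 25 ≥ 0 ✓
(2): 135 ≤ 225 ✓
(3): -90 ≤ -87 ✓
(4): 190 ≥ -182 ✓
(5): 15 ≥ 0 ✓

feasible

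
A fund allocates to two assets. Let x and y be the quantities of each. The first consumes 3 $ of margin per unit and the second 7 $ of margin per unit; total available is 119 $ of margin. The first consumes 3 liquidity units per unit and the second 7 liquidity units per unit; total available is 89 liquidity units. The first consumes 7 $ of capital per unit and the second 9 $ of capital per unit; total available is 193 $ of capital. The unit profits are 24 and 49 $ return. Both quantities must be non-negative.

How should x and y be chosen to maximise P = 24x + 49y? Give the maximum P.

Vertices and P = 24x + 49y:
  (0, 0) → P = 0
  (0, 89/7) → P = 623
  (193/7, 0) → P = 4632/7
  (25, 2) → P = 698

At the optimal vertex, 3x + 7y = 89 and 7x + 9y = 193.
Solving simultaneously gives x = 25, y = 2.

x = 25, y = 2, maximum P = 698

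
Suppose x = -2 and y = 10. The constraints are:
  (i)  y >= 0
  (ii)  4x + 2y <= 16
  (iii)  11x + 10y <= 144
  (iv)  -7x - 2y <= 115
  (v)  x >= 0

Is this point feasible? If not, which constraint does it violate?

not feasible — violates (v)

Constraint (v): x = -2, which is not ≥ 0. All other constraints are satisfied.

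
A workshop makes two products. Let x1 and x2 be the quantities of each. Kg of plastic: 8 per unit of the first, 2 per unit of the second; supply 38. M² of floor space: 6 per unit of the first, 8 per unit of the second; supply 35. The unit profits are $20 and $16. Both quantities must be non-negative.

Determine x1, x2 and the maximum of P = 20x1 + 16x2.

Extreme points and P = 20x1 + 16x2:
  (0, 0) → P = 0
  (0, 35/8) → P = 70
  (19/4, 0) → P = 95
  (9/2, 1) → P = 106

The binding constraints are 8x1 + 2x2 = 38 and 6x1 + 8x2 = 35.
Solving simultaneously gives x1 = 9/2, x2 = 1.

x1 = 9/2, x2 = 1, maximum P = 106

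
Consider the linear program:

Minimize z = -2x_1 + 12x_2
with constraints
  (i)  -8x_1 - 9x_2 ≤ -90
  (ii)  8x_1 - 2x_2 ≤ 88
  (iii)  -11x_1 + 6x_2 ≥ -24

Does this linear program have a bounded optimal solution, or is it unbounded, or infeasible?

bounded optimum

Vertices and z = -2x_1 + 12x_2:
  (36/7, 38/7) → z = 384/7
  (240/13, 388/13) → z = 4176/13
The feasible region has finitely many vertices and no improving ray; the minimum is 384/7 at (36/7, 38/7).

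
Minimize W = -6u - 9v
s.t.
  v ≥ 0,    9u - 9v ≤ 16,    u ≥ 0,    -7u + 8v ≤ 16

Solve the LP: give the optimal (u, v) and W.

u = 272/9, v = 256/9, minimum W = -1312/3

Feasible corners and W = -6u - 9v:
  (16/9, 0) → W = -32/3
  (0, 0) → W = 0
  (272/9, 256/9) → W = -1312/3
  (0, 2) → W = -18

The optimum lies where 9u - 9v = 16 and -7u + 8v = 16.
Solving simultaneously gives u = 272/9, v = 256/9.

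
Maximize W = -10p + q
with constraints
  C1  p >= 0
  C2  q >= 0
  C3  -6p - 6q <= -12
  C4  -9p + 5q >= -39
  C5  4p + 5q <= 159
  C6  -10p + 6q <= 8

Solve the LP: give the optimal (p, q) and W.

p = 1/4, q = 7/4, maximum W = -3/4

Vertices and W = -10p + q:
  (2, 0) → W = -20
  (13/3, 0) → W = -130/3
  (1/4, 7/4) → W = -3/4
  (198/13, 255/13) → W = -1725/13
  (457/37, 811/37) → W = -3759/37

The optimum lies where -6p - 6q = -12 and -10p + 6q = 8.
Solving simultaneously gives p = 1/4, q = 7/4.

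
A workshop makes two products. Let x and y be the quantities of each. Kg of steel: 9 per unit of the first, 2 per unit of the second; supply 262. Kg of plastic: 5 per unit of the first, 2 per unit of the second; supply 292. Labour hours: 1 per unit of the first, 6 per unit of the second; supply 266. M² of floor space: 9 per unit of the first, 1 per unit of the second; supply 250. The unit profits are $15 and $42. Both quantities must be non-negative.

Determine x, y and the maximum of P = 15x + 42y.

Vertices and P = 15x + 42y:
  (0, 0) → P = 0
  (0, 133/3) → P = 1862
  (250/9, 0) → P = 1250/3
  (20, 41) → P = 2022
  (238/9, 12) → P = 2702/3

At the optimal vertex, 9x + 2y = 262 and x + 6y = 266.
Solving simultaneously gives x = 20, y = 41.

x = 20, y = 41, maximum P = 2022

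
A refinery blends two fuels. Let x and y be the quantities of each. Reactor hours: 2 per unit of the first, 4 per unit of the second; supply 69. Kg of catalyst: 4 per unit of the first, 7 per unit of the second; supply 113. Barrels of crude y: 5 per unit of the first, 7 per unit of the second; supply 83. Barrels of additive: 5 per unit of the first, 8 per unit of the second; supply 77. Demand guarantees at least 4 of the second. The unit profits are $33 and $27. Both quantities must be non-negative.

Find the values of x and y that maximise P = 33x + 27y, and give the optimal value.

x = 9, y = 4, maximum P = 405

Vertices and P = 33x + 27y:
  (0, 77/8) → P = 2079/8
  (0, 4) → P = 108
  (9, 4) → P = 405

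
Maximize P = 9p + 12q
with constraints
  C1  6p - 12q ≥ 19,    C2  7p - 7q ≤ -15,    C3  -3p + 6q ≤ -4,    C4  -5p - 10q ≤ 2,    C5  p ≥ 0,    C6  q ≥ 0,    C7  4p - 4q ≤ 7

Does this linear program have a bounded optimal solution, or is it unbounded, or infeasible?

infeasible

The boundaries q = 0 and 4p - 4q = 7 meet at (7/4, 0), but that point violates 6p - 12q ≥ 19. Every candidate vertex is excluded by some other constraint, so the feasible region is empty.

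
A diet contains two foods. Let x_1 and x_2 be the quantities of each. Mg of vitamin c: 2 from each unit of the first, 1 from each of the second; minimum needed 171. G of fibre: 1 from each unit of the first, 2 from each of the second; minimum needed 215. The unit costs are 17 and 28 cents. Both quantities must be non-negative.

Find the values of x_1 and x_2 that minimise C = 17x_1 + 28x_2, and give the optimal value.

x_1 = 127/3, x_2 = 259/3, minimum C = 3137

Vertices and C = 17x_1 + 28x_2:
  (0, 171) → C = 4788
  (215, 0) → C = 3655
  (127/3, 259/3) → C = 3137
The feasible region is unbounded (it extends along (0, 1), (1, 0)), but C strictly increases along every unbounded feasible direction, so there is no improving ray and the minimum is attained at a vertex.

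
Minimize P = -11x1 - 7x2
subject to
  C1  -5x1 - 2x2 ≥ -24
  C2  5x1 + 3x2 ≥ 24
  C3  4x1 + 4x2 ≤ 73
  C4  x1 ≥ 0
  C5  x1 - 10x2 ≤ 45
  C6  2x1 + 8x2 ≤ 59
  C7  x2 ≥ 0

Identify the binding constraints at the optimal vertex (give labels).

Extreme points and P = -11x1 - 7x2:
  (24/5, 0) → P = -264/5
  (37/18, 247/36) → P = -2543/36
  (15/34, 247/34) → P = -947/17

The minimum is at (37/18, 247/36). Substituting into each constraint, equality holds for C1 and C6; the remaining constraints have slack.

C1 and C6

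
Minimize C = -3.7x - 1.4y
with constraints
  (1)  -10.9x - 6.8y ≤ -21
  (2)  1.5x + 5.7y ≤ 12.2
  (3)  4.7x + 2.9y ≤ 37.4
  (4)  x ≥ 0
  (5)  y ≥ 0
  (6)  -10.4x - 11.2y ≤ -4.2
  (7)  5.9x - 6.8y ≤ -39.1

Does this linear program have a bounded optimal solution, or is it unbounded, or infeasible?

The boundaries -10.9x - 6.8y = -21 and 1.5x + 5.7y = 12.2 meet at (3674/5193, 10148/5193), but that point violates 5.9x - 6.8y ≤ -39.1. Every candidate vertex is excluded by some other constraint, so the feasible region is empty.

infeasible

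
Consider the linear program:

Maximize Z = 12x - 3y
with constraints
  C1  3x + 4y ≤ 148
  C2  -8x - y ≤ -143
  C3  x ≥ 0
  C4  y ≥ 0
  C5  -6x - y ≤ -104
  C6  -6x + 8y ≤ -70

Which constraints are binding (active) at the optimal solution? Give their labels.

C1 and C4

Extreme points and Z = 12x - 3y:
  (148/3, 0) → Z = 592
  (61/2, 113/8) → Z = 2589/8
  (143/8, 0) → Z = 429/2
  (607/35, 149/35) → Z = 6837/35

The maximum is at (148/3, 0). Substituting into each constraint, equality holds for C1 and C4; the remaining constraints have slack.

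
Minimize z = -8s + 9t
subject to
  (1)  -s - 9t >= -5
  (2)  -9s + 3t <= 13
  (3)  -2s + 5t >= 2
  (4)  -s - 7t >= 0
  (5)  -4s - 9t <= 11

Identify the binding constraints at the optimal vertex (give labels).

(3) and (4)

Vertices and z = -8s + 9t:
  (-59/39, -8/39) → z = 400/39
  (-91/66, 13/66) → z = 845/66
  (-14/19, 2/19) → z = 130/19

The minimum is at (-14/19, 2/19). Substituting into each constraint, equality holds for (3) and (4); the remaining constraints have slack.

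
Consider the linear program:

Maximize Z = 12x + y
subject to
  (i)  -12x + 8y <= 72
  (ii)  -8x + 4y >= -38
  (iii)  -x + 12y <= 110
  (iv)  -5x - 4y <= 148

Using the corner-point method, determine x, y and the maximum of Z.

x = 224/23, y = 459/46, maximum Z = 5835/46

Vertices and Z = 12x + y:
  (2/17, 156/17) → Z = 180/17
  (-184/11, -177/11) → Z = -2385/11
  (224/23, 459/46) → Z = 5835/46
  (-110/13, -687/26) → Z = -3327/26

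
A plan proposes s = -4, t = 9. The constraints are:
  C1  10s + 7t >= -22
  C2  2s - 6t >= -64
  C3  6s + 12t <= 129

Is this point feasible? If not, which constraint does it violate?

C1: 23 ≥ -22 ✓
C2: -62 ≥ -64 ✓
C3: 84 ≤ 129 ✓

feasible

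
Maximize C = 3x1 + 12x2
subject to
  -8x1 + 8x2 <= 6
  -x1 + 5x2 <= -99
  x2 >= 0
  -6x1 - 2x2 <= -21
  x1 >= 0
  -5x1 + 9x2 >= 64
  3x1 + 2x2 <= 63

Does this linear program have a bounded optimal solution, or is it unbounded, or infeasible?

The boundaries -5x1 + 9x2 = 64 and 3x1 + 2x2 = 63 meet at (439/37, 507/37), but that point violates -8x1 + 8x2 ≤ 6. Every candidate vertex is excluded by some other constraint, so the feasible region is empty.

infeasible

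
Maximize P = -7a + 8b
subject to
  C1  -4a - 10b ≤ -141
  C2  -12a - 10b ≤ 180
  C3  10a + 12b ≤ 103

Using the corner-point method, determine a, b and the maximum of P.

Vertices and P = -7a + 8b:
  (-321/8, 603/20) → P = 20883/40
  (-331/26, 499/26) → P = 6309/26
  (-145/2, 69) → P = 2119/2

The optimum lies where -12a - 10b = 180 and 10a + 12b = 103.
Solving simultaneously gives a = -145/2, b = 69.

a = -145/2, b = 69, maximum P = 2119/2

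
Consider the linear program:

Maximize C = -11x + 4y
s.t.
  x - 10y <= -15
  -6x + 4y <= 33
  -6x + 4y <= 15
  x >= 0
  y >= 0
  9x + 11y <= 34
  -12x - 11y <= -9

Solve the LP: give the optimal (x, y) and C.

x = 0, y = 34/11, maximum C = 136/11

Feasible corners and C = -11x + 4y:
  (0, 3/2) → C = 6
  (175/101, 169/101) → C = -1249/101
  (0, 34/11) → C = 136/11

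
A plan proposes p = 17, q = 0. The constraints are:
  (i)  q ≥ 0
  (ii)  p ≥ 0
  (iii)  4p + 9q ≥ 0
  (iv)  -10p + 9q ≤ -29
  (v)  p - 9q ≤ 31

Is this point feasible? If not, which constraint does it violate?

(i): 0 ≥ 0 ✓
(ii): 17 ≥ 0 ✓
(iii): 68 ≥ 0 ✓
(iv): -170 ≤ -29 ✓
(v): 17 ≤ 31 ✓

feasible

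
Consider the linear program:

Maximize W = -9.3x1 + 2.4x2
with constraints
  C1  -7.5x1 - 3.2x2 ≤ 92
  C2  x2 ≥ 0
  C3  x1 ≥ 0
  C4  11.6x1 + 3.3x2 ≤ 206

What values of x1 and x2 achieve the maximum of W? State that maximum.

x1 = 0, x2 = 2060/33, maximum W = 1648/11

Feasible corners and W = -9.3x1 + 2.4x2:
  (0, 0) → W = 0
  (515/29, 0) → W = -9579/58
  (0, 2060/33) → W = 1648/11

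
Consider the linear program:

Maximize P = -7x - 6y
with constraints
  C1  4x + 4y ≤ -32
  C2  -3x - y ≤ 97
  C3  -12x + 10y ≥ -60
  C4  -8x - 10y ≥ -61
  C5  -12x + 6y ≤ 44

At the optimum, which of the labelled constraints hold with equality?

C3 and C5

Vertices and P = -7x - 6y:
  (-10/11, -78/11) → P = 538/11
  (-46/9, -26/9) → P = 478/9
  (-50/3, -26) → P = 818/3

The maximum is at (-50/3, -26). Substituting into each constraint, equality holds for C3 and C5; the remaining constraints have slack.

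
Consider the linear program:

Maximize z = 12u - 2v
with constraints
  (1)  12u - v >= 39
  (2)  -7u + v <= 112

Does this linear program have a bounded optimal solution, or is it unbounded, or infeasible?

unbounded

From the feasible point (151/5, 1617/5), moving in the direction (-1, -12) keeps every constraint satisfied while z increases without bound.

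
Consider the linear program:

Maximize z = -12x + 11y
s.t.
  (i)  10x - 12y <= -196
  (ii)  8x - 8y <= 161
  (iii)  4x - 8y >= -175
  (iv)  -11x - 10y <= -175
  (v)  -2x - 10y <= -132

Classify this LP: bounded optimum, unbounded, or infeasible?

bounded optimum

Feasible corners and z = -12x + 11y:
  (133/8, 483/16) → z = 2121/16
  (35/58, 1953/116) → z = 20643/116
  (-175/64, 2625/128) → z = 33075/128
The feasible region has finitely many vertices and no improving ray; the maximum is 33075/128 at (-175/64, 2625/128).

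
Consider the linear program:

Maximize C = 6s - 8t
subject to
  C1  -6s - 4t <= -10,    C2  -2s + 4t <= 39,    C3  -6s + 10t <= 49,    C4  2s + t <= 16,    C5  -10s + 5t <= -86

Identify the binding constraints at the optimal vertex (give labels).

Extreme points and C = 6s - 8t:
  (27, -38) → C = 466
  (197/35, -208/35) → C = 2846/35
  (83/10, -3/5) → C = 273/5

The maximum is at (27, -38). Substituting into each constraint, equality holds for C1 and C4; the remaining constraints have slack.

C1 and C4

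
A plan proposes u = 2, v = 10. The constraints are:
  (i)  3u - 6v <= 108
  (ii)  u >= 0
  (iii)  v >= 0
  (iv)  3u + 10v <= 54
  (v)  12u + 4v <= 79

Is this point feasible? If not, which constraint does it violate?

not feasible — violates (iv)

Constraint (iv): 3u + 10v = 106, which is not ≤ 54. All other constraints are satisfied.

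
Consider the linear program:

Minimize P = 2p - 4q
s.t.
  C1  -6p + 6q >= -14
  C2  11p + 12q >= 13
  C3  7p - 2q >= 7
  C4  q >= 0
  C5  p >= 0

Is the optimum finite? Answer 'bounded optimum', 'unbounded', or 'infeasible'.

unbounded

From the feasible point (7/3, 0), moving in the direction (2, 7) keeps every constraint satisfied while P decreases without bound.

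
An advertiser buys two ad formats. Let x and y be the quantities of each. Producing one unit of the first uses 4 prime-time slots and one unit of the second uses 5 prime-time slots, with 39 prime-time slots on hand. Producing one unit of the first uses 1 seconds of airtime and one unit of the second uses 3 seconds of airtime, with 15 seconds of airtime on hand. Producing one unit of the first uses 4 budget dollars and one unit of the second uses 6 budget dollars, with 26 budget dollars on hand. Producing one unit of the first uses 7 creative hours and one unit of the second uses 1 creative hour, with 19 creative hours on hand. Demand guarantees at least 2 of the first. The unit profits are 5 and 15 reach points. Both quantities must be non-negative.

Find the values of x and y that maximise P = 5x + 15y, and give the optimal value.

x = 2, y = 3, maximum P = 55

Extreme points and P = 5x + 15y:
  (19/7, 0) → P = 95/7
  (2, 0) → P = 10
  (44/19, 53/19) → P = 1015/19
  (2, 3) → P = 55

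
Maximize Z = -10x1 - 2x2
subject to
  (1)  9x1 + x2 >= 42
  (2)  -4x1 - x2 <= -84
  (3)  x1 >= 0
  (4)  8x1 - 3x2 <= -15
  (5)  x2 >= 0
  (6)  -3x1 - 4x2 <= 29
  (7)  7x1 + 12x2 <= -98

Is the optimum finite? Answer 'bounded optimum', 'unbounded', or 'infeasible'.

The boundaries -4x1 - x2 = -84 and x1 = 0 meet at (0, 84), but that point violates 7x1 + 12x2 ≤ -98. Every candidate vertex is excluded by some other constraint, so the feasible region is empty.

infeasible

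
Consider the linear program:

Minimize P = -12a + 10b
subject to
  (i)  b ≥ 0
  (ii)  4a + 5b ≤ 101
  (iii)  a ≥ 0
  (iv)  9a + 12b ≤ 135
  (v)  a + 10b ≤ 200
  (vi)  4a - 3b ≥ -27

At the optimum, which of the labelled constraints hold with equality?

(i) and (iv)

Vertices and P = -12a + 10b:
  (0, 0) → P = 0
  (15, 0) → P = -180
  (0, 9) → P = 90
  (27/25, 261/25) → P = 2286/25

The minimum is at (15, 0). Substituting into each constraint, equality holds for (i) and (iv); the remaining constraints have slack.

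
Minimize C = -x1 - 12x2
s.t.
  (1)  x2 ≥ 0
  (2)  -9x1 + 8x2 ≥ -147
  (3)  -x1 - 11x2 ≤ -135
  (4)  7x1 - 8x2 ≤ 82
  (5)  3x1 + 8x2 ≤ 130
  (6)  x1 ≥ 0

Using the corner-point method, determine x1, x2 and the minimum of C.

Feasible corners and C = -x1 - 12x2:
  (14, 11) → C = -146
  (0, 135/11) → C = -1620/11
  (0, 65/4) → C = -195

At the optimal vertex, 3x1 + 8x2 = 130 and x1 = 0.
Solving simultaneously gives x1 = 0, x2 = 65/4.

x1 = 0, x2 = 65/4, minimum C = -195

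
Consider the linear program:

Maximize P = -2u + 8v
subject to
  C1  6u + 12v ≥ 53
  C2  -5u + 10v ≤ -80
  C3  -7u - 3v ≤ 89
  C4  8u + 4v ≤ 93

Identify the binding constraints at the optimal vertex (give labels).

Feasible corners and P = -2u + 8v:
  (149/12, -43/24) → P = -235/6
  (113/9, -67/36) → P = -40
  (25/2, -7/4) → P = -39

The maximum is at (25/2, -7/4). Substituting into each constraint, equality holds for C2 and C4; the remaining constraints have slack.

C2 and C4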